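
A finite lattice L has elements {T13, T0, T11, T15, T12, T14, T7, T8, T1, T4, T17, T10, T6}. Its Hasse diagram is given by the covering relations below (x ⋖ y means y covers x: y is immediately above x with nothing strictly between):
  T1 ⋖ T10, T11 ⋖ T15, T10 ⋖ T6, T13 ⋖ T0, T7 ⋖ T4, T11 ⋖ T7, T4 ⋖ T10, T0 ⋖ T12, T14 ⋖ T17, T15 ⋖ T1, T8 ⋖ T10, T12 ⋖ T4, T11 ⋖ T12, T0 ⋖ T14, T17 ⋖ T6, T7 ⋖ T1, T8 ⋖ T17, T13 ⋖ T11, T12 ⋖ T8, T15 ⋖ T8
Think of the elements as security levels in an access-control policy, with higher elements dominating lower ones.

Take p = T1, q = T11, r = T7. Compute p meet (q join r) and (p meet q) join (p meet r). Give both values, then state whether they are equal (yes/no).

T7; T7; yes

q join r = T7, so p meet (q join r) = T1 meet T7 = T7.
p meet q = T11 and p meet r = T7, so (p meet q) join (p meet r) = T11 join T7 = T7.
Equal: yes.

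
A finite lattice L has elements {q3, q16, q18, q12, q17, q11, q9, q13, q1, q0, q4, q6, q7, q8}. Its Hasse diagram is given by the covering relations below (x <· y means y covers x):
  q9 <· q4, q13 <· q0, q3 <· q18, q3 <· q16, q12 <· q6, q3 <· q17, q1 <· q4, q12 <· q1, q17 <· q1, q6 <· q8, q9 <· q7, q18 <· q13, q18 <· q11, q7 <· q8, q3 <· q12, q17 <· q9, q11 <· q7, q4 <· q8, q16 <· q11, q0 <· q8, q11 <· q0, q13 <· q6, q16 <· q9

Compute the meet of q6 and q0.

Common lower bounds of {q6, q0}: q13, q18, q3.
The greatest among these is q13.

q13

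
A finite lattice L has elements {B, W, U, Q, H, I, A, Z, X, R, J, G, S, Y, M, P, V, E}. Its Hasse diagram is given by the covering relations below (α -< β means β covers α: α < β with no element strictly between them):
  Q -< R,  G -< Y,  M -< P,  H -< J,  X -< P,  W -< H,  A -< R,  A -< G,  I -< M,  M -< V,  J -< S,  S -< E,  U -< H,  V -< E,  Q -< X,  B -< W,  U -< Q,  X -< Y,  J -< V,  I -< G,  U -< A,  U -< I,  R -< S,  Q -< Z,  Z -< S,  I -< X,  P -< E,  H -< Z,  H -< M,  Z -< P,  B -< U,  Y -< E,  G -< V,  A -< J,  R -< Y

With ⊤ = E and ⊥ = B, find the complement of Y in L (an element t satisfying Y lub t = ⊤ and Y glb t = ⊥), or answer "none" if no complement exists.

Need t with Y ∨ t = E and Y ∧ t = B.
Checking each element gives: W.

W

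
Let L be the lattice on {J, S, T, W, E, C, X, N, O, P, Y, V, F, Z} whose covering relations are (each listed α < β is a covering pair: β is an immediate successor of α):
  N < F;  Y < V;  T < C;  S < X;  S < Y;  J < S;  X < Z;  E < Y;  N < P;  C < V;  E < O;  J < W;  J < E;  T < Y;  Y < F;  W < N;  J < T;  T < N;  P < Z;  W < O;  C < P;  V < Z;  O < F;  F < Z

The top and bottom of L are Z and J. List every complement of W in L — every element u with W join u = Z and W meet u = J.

V, X

Need u with W ∨ u = Z and W ∧ u = J.
Checking each element gives: V, X.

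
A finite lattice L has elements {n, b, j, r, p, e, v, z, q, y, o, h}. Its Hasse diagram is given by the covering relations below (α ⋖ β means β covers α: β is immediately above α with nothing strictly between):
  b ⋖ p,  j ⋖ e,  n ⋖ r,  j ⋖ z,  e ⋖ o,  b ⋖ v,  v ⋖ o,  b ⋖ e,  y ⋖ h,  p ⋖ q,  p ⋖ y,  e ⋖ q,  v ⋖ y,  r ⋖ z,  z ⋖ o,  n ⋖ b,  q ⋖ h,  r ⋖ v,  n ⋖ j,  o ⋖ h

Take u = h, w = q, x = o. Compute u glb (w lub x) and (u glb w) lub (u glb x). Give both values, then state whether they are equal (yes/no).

w lub x = h, so u glb (w lub x) = h glb h = h.
u glb w = q and u glb x = o, so (u glb w) lub (u glb x) = q lub o = h.
Equal: yes.

h; h; yes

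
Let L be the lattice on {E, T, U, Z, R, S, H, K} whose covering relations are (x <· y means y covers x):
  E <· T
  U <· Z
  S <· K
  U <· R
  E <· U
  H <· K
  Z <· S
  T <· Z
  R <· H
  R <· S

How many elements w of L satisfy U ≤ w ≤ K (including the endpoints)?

6

The interval [U, K] = {H, K, R, S, U, Z}, which has 6 elements.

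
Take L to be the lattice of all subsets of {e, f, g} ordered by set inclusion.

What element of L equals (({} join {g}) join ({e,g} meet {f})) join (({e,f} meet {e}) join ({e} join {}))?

{} ∨ {g} = {g}
{e,g} ∧ {f} = {}
{g} ∨ {} = {g}
{e,f} ∧ {e} = {e}
{e} ∨ {} = {e}
{e} ∨ {e} = {e}
{g} ∨ {e} = {e,g}

{e,g}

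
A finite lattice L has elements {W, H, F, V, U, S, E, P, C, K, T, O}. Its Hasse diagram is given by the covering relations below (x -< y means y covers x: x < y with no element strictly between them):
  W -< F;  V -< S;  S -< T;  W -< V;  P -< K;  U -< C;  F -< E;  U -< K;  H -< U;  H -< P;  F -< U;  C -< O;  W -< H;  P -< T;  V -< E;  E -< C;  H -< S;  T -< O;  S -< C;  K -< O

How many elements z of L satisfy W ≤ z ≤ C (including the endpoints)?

The interval [W, C] = {C, E, F, H, S, U, V, W}, which has 8 elements.

8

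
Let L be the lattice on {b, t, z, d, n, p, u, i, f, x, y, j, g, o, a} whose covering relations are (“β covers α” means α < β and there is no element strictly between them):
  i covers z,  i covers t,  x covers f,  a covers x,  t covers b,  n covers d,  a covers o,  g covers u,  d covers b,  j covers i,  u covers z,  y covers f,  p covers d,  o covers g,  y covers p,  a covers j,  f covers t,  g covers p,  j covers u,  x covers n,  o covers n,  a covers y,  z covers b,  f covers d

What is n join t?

x

Common upper bounds of {n, t}: a, x.
The least among these is x.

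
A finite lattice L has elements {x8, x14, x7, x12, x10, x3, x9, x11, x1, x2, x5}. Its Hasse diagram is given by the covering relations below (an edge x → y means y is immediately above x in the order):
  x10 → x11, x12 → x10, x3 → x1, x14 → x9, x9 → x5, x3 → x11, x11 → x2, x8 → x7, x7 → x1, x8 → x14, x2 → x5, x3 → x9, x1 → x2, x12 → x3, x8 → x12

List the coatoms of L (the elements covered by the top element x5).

The coatoms are exactly the elements covered by x5: x2, x9.

x2, x9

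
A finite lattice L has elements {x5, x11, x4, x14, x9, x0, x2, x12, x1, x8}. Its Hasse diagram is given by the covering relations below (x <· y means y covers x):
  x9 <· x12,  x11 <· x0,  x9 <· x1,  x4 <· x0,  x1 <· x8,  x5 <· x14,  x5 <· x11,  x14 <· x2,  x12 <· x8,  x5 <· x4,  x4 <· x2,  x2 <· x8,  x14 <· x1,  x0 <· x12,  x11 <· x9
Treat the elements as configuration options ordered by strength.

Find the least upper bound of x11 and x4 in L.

x0

Common upper bounds of {x11, x4}: x0, x12, x8.
The least among these is x0.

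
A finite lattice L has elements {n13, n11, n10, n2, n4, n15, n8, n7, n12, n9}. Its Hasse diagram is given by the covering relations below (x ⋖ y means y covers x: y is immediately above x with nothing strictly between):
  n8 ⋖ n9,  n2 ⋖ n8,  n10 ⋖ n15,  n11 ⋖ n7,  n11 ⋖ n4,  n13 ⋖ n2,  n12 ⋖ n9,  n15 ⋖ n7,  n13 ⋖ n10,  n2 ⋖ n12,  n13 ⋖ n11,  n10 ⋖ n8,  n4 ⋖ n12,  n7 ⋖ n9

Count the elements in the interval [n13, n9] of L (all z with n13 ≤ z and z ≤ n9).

The interval [n13, n9] = {n10, n11, n12, n13, n15, n2, n4, n7, n8, n9}, which has 10 elements.

10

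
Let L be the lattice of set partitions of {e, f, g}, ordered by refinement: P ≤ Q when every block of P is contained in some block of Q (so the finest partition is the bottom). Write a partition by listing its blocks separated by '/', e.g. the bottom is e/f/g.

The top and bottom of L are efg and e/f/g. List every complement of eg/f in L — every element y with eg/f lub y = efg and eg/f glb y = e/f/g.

Need y with eg/f ∨ y = efg and eg/f ∧ y = e/f/g.
Checking each element gives: e/fg, ef/g.

e/fg, ef/g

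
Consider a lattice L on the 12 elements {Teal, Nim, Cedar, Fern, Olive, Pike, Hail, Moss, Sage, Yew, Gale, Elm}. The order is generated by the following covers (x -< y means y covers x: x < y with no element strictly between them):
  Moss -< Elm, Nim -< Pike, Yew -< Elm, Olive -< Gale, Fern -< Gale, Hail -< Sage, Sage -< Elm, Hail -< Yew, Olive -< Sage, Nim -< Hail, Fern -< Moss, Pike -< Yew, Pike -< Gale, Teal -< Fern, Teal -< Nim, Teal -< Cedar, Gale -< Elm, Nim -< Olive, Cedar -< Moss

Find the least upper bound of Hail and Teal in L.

Hail

Common upper bounds of {Hail, Teal}: Elm, Hail, Sage, Yew.
The least among these is Hail.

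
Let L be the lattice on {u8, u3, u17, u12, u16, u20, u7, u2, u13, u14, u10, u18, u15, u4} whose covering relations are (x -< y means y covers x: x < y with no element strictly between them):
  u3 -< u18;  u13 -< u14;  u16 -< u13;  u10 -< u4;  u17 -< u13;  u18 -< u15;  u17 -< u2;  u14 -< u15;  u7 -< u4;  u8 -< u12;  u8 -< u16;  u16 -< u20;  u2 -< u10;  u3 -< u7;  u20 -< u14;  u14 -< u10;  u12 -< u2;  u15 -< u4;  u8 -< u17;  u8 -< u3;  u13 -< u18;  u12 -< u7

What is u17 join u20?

Common upper bounds of {u17, u20}: u10, u14, u15, u4.
The least among these is u14.

u14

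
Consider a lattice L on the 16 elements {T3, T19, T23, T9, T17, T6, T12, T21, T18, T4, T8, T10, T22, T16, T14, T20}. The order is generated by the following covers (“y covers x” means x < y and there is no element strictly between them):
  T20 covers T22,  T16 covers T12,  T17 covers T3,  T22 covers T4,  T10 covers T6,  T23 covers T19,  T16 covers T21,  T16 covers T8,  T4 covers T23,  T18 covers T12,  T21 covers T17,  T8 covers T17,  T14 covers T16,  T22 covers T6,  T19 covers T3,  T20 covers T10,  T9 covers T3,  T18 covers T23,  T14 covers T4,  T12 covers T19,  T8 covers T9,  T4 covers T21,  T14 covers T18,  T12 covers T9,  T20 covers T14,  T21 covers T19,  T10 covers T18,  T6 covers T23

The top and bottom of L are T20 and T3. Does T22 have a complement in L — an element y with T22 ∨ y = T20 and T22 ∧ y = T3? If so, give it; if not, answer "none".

T9

Need y with T22 ∨ y = T20 and T22 ∧ y = T3.
Checking each element gives: T9.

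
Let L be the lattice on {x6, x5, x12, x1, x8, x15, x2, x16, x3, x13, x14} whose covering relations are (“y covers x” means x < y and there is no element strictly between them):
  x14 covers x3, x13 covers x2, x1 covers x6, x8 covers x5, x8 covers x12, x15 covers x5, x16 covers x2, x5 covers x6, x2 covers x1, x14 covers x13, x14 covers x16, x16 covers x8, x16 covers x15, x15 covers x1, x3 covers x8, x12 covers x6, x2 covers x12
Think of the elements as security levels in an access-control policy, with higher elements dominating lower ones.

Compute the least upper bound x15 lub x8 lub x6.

x16

Common upper bounds of {x15, x8, x6}: x14, x16.
The least among these is x16.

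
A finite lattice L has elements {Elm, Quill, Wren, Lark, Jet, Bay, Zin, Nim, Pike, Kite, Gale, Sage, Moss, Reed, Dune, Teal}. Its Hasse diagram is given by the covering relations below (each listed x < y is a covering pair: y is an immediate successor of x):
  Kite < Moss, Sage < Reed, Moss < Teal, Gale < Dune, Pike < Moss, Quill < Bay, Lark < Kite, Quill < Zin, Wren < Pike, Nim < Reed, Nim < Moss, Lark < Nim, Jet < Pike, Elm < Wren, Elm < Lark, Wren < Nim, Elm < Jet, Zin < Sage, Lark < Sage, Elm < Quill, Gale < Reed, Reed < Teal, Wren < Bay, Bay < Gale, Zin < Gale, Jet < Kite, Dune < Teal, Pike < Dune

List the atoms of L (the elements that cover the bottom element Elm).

The atoms are exactly the elements that cover Elm: Jet, Lark, Quill, Wren.

Jet, Lark, Quill, Wren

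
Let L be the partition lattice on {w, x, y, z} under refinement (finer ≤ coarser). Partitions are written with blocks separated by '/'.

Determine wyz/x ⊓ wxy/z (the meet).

Common lower bounds of {wyz/x, wxy/z}: w/x/y/z, wy/x/z.
The greatest among these is wy/x/z.

wy/x/z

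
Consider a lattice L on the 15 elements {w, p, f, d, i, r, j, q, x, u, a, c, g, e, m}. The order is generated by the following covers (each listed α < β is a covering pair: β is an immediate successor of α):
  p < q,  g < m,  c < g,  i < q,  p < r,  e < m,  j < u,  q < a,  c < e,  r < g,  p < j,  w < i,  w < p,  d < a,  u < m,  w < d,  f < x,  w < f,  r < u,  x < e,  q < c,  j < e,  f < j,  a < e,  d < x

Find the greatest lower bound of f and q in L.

Common lower bounds of {f, q}: w.
The greatest among these is w.

w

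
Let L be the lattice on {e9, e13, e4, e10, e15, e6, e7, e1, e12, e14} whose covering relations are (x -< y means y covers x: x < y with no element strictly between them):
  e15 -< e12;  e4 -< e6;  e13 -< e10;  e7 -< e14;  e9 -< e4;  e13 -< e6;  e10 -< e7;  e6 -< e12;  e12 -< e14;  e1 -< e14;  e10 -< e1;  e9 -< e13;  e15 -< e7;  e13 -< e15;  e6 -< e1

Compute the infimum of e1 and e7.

e10

Common lower bounds of {e1, e7}: e10, e13, e9.
The greatest among these is e10.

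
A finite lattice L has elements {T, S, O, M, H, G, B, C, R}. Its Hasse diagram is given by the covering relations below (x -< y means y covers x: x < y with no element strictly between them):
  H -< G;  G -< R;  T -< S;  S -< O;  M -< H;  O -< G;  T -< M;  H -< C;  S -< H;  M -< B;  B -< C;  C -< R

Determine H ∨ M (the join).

H

Common upper bounds of {H, M}: C, G, H, R.
The least among these is H.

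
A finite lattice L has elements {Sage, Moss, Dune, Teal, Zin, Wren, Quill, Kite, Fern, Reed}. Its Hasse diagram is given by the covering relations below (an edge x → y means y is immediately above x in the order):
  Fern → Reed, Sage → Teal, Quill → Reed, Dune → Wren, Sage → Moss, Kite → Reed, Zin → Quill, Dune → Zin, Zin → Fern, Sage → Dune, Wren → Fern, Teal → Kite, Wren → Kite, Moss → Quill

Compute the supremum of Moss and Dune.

Common upper bounds of {Moss, Dune}: Quill, Reed.
The least among these is Quill.

Quill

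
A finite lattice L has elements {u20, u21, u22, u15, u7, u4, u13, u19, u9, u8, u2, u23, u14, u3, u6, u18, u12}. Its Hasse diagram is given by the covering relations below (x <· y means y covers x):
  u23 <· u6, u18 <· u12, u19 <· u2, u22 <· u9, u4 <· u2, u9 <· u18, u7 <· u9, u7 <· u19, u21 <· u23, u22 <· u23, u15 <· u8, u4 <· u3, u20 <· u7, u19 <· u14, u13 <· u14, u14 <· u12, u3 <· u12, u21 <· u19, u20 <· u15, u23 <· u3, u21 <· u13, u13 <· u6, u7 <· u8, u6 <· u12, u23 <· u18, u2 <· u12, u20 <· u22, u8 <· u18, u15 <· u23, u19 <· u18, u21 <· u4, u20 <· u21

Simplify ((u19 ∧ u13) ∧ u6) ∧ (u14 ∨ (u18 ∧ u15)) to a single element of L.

u21

u19 ∧ u13 = u21
u21 ∧ u6 = u21
u18 ∧ u15 = u15
u14 ∨ u15 = u12
u21 ∧ u12 = u21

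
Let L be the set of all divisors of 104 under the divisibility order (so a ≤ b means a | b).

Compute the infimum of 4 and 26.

2

Common lower bounds of {4, 26}: 1, 2.
The greatest among these is 2.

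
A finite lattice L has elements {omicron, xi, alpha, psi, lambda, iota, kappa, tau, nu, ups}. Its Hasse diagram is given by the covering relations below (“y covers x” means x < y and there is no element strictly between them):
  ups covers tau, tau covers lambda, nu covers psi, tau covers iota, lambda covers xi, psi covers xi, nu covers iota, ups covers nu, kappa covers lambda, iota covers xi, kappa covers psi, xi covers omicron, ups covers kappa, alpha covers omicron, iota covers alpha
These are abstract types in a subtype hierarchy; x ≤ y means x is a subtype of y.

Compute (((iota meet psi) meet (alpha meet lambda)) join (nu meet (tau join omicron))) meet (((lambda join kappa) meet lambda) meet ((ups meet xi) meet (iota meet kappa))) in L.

iota ∧ psi = xi
alpha ∧ lambda = omicron
xi ∧ omicron = omicron
tau ∨ omicron = tau
nu ∧ tau = iota
omicron ∨ iota = iota
lambda ∨ kappa = kappa
kappa ∧ lambda = lambda
ups ∧ xi = xi
iota ∧ kappa = xi
xi ∧ xi = xi
lambda ∧ xi = xi
iota ∧ xi = xi

xi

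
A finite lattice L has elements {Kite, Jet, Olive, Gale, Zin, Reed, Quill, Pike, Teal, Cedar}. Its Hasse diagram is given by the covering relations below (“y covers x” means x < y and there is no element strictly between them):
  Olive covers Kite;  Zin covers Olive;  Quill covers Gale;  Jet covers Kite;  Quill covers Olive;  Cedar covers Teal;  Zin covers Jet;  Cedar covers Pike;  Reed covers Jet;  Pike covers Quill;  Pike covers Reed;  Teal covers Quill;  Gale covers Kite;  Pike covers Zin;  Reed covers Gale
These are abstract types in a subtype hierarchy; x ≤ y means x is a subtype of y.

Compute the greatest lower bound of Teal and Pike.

Common lower bounds of {Teal, Pike}: Gale, Kite, Olive, Quill.
The greatest among these is Quill.

Quill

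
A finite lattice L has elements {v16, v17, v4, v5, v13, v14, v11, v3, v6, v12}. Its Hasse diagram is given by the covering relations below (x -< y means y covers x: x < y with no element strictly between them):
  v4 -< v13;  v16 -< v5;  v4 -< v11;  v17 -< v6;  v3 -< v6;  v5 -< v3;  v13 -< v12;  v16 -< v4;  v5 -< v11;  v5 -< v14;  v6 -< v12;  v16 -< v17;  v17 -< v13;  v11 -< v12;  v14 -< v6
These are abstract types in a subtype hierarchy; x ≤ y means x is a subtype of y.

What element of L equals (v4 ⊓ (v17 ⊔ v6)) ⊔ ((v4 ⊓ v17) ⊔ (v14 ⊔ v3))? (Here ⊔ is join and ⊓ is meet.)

v17 ∨ v6 = v6
v4 ∧ v6 = v16
v4 ∧ v17 = v16
v14 ∨ v3 = v6
v16 ∨ v6 = v6
v16 ∨ v6 = v6

v6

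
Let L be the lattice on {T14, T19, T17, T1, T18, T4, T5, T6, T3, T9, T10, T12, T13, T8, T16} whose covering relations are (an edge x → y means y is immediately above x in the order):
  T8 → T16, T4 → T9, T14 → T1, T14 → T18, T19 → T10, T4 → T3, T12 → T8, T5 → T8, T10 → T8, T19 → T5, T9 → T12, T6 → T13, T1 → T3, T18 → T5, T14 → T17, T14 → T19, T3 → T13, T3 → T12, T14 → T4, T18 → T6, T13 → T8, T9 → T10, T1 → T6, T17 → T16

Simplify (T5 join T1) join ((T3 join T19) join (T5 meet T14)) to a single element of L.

T5 ∨ T1 = T8
T3 ∨ T19 = T8
T5 ∧ T14 = T14
T8 ∨ T14 = T8
T8 ∨ T8 = T8

T8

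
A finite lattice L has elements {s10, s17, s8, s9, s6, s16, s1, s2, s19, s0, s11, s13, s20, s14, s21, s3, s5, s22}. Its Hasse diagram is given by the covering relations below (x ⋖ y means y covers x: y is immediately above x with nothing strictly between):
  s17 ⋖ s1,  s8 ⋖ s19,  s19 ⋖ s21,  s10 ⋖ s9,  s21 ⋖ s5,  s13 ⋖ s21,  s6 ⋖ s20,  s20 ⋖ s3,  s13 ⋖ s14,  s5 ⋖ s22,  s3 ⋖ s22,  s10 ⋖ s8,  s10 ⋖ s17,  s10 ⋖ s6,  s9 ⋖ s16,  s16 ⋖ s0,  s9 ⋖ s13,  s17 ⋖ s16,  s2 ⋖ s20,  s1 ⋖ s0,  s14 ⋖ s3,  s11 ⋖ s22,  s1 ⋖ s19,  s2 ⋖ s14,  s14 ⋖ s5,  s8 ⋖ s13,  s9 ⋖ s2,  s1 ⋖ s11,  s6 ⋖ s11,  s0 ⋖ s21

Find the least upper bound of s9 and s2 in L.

s2

Common upper bounds of {s9, s2}: s14, s2, s20, s22, s3, s5.
The least among these is s2.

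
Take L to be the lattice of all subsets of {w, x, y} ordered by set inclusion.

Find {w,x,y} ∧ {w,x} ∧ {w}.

Under ⊆, meet is intersection: {w,x,y} ∩ {w,x} ∩ {w} = {w}.

{w}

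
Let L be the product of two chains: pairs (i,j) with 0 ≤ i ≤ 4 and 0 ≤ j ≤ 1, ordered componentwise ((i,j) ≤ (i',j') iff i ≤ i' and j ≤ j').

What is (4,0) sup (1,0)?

(4,0)

In a product of chains, the join is componentwise max, giving (4,0).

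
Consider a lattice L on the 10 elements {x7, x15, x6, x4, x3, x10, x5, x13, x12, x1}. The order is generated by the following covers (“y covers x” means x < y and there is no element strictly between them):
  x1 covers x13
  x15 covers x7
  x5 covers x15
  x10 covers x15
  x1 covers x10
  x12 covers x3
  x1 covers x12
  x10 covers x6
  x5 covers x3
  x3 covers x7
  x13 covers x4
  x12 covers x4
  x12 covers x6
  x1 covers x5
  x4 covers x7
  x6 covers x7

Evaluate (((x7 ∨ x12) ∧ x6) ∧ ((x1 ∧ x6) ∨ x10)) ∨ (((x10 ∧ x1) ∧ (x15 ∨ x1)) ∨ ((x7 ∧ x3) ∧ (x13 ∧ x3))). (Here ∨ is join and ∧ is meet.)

x7 ∨ x12 = x12
x12 ∧ x6 = x6
x1 ∧ x6 = x6
x6 ∨ x10 = x10
x6 ∧ x10 = x6
x10 ∧ x1 = x10
x15 ∨ x1 = x1
x10 ∧ x1 = x10
x7 ∧ x3 = x7
x13 ∧ x3 = x7
x7 ∧ x7 = x7
x10 ∨ x7 = x10
x6 ∨ x10 = x10

x10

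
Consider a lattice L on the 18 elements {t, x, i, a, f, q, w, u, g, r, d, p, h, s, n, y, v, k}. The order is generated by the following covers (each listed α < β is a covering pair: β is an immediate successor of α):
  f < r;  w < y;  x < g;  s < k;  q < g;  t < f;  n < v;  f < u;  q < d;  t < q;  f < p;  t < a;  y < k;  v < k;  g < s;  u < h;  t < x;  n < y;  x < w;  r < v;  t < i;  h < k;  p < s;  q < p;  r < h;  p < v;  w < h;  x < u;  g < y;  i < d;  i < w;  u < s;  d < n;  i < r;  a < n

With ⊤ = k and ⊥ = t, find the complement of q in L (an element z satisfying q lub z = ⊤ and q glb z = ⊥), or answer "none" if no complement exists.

h

Need z with q ∨ z = k and q ∧ z = t.
Checking each element gives: h.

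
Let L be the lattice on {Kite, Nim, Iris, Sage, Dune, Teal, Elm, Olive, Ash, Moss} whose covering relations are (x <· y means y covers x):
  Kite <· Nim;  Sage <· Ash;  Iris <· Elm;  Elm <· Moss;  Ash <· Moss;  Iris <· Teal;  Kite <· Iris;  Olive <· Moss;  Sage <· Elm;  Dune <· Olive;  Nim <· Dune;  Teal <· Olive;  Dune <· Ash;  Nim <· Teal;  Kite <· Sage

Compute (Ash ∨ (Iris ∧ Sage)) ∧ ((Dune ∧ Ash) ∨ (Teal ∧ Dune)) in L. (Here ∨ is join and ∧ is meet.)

Iris ∧ Sage = Kite
Ash ∨ Kite = Ash
Dune ∧ Ash = Dune
Teal ∧ Dune = Nim
Dune ∨ Nim = Dune
Ash ∧ Dune = Dune

Dune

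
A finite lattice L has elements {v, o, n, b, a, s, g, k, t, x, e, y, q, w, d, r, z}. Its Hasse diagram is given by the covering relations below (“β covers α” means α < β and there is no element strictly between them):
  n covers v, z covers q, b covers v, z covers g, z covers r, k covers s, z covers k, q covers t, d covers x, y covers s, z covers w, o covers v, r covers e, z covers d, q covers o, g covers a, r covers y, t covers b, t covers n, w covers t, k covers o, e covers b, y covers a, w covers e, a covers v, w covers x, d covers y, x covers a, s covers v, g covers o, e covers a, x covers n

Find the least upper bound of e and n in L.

w

Common upper bounds of {e, n}: w, z.
The least among these is w.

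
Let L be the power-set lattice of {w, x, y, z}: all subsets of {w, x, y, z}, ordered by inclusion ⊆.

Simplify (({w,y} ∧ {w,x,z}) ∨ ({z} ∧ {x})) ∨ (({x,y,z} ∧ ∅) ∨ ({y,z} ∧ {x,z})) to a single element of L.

{w,y} ∧ {w,x,z} = {w}
{z} ∧ {x} = ∅
{w} ∨ ∅ = {w}
{x,y,z} ∧ ∅ = ∅
{y,z} ∧ {x,z} = {z}
∅ ∨ {z} = {z}
{w} ∨ {z} = {w,z}

{w,z}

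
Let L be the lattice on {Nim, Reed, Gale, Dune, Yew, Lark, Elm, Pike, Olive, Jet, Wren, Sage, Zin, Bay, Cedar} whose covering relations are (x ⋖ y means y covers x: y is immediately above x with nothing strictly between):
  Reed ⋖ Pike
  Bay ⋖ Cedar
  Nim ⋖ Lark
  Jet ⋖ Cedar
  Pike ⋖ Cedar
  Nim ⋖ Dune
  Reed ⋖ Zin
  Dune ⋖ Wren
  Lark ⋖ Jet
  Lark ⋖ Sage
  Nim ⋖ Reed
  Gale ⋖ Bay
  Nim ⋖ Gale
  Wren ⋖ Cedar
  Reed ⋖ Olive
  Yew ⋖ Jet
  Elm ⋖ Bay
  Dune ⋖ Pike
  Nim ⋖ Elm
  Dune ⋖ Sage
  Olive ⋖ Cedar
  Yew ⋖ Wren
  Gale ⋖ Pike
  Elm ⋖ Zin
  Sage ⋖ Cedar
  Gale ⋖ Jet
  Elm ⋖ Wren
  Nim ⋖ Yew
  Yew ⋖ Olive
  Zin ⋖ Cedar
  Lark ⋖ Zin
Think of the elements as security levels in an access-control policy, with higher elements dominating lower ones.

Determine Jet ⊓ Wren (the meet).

Yew

Common lower bounds of {Jet, Wren}: Nim, Yew.
The greatest among these is Yew.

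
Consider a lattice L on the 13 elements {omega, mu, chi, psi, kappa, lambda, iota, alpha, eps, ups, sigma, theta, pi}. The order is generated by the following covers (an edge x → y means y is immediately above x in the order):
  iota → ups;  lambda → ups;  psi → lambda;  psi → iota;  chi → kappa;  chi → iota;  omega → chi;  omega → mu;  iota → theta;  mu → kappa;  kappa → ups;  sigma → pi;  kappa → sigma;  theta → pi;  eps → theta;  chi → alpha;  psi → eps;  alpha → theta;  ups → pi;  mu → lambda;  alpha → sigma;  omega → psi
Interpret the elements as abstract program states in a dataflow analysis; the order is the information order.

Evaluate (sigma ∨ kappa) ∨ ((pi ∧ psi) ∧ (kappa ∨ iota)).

pi

sigma ∨ kappa = sigma
pi ∧ psi = psi
kappa ∨ iota = ups
psi ∧ ups = psi
sigma ∨ psi = pi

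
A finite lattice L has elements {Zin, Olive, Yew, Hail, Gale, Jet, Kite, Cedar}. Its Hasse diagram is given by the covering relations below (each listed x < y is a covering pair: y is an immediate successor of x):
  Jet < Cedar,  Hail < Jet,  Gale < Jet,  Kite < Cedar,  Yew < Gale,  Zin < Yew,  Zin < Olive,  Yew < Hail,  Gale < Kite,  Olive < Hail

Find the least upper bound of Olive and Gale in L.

Jet

Common upper bounds of {Olive, Gale}: Cedar, Jet.
The least among these is Jet.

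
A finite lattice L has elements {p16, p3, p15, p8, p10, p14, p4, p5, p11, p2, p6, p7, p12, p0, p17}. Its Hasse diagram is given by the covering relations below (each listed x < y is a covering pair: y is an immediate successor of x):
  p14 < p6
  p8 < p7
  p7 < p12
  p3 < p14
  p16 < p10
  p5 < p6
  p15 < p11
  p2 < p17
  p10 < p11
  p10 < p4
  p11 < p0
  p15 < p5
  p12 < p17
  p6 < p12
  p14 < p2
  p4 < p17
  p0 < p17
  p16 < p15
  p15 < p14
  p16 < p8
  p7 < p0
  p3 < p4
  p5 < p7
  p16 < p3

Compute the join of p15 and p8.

Common upper bounds of {p15, p8}: p0, p12, p17, p7.
The least among these is p7.

p7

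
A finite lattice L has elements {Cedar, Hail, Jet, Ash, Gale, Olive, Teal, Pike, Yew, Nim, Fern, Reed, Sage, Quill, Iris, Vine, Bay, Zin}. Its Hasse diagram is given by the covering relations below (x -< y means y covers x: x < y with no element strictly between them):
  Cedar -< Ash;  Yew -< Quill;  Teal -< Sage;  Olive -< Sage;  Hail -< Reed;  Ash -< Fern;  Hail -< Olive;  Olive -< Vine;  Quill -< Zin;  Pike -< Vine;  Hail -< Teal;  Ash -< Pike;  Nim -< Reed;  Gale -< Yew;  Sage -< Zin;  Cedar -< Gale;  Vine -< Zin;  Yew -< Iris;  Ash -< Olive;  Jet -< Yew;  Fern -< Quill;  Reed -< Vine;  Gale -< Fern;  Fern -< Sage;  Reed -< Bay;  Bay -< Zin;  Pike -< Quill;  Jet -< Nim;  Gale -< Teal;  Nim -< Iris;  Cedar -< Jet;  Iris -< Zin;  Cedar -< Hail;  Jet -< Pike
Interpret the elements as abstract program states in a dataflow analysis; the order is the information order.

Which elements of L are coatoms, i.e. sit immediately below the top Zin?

The coatoms are exactly the elements covered by Zin: Bay, Iris, Quill, Sage, Vine.

Bay, Iris, Quill, Sage, Vine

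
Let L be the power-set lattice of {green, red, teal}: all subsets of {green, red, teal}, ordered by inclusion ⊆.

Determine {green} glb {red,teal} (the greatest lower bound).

∅

Under ⊆, meet is intersection: {green} ∩ {red,teal} = ∅.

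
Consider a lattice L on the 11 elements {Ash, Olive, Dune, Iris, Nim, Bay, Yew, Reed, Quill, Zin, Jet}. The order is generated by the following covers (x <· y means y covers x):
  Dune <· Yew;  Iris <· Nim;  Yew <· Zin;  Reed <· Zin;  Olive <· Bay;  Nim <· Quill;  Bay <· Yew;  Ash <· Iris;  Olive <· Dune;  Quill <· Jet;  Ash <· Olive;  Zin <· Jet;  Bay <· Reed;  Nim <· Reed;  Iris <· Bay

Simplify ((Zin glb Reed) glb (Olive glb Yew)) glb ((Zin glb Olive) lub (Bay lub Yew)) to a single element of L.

Olive

Zin ∧ Reed = Reed
Olive ∧ Yew = Olive
Reed ∧ Olive = Olive
Zin ∧ Olive = Olive
Bay ∨ Yew = Yew
Olive ∨ Yew = Yew
Olive ∧ Yew = Olive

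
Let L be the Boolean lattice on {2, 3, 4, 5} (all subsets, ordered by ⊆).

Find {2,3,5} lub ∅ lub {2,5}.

{2,3,5}

Under ⊆, join is union: {2,3,5} ∪ ∅ ∪ {2,5} = {2,3,5}.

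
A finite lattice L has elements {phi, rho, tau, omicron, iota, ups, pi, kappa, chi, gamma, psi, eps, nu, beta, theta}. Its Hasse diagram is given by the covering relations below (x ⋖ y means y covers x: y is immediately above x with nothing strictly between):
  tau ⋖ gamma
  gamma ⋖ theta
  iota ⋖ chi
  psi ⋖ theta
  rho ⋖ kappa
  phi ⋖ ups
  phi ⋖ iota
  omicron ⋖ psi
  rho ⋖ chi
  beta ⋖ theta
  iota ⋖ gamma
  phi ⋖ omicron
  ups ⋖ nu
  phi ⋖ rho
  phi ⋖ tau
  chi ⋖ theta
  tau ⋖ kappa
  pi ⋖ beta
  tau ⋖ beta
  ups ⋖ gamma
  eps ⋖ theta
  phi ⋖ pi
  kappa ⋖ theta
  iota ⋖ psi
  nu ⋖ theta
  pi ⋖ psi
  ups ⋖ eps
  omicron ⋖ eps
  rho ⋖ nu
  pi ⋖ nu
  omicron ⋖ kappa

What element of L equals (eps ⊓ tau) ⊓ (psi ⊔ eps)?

phi

eps ∧ tau = phi
psi ∨ eps = theta
phi ∧ theta = phi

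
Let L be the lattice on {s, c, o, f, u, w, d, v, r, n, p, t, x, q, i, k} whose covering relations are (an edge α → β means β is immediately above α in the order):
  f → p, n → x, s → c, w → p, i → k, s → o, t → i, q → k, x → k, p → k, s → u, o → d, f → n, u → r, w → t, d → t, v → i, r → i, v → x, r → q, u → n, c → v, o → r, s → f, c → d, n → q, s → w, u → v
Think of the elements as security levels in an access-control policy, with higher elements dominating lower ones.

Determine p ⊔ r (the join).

Common upper bounds of {p, r}: k.
The least among these is k.

k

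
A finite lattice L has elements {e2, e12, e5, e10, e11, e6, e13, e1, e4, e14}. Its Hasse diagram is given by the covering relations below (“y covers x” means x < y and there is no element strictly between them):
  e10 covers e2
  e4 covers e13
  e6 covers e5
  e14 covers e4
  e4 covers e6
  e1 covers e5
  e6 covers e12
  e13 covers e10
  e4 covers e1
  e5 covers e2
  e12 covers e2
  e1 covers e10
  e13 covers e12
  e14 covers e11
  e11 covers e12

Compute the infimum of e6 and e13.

Common lower bounds of {e6, e13}: e12, e2.
The greatest among these is e12.

e12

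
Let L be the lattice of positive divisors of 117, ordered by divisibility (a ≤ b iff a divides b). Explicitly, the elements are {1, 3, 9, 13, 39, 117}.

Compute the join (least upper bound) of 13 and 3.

39

Common upper bounds of {13, 3}: 117, 39.
The least among these is 39.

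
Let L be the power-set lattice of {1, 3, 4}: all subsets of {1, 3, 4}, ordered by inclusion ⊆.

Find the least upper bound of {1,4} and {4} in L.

{1,4}

Under ⊆, join is union: {1,4} ∪ {4} = {1,4}.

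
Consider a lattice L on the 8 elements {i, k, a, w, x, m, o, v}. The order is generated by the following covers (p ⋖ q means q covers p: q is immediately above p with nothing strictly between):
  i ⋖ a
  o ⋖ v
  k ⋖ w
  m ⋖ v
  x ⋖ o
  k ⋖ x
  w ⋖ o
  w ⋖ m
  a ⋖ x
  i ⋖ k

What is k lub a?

Common upper bounds of {k, a}: o, v, x.
The least among these is x.

x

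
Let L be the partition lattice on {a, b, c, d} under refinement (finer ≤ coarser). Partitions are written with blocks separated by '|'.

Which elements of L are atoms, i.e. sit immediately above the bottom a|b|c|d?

The atoms are exactly the elements that cover a|b|c|d: ab|c|d, ac|b|d, ad|b|c, a|bc|d, a|bd|c, a|b|cd.

ab|c|d, ac|b|d, ad|b|c, a|bc|d, a|bd|c, a|b|cd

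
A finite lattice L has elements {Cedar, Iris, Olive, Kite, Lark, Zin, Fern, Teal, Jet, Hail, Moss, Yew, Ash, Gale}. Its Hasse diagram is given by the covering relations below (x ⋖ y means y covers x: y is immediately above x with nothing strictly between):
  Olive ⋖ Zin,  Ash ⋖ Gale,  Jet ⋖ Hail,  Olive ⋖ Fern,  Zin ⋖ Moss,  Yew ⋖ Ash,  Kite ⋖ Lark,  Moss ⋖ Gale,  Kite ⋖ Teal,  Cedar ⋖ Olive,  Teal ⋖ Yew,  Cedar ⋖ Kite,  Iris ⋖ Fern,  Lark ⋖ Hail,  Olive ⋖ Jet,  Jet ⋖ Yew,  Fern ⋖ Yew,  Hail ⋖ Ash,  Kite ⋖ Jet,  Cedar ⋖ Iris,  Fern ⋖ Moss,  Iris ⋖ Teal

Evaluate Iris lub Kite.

Teal

Iris ∨ Kite = Teal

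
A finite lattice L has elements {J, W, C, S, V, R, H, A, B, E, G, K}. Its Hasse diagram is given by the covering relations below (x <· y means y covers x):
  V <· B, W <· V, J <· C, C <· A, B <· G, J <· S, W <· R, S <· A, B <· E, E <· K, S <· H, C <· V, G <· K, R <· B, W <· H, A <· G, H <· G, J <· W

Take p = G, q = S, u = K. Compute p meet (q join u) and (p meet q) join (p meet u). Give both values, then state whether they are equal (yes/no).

q join u = K, so p meet (q join u) = G meet K = G.
p meet q = S and p meet u = G, so (p meet q) join (p meet u) = S join G = G.
Equal: yes.

G; G; yes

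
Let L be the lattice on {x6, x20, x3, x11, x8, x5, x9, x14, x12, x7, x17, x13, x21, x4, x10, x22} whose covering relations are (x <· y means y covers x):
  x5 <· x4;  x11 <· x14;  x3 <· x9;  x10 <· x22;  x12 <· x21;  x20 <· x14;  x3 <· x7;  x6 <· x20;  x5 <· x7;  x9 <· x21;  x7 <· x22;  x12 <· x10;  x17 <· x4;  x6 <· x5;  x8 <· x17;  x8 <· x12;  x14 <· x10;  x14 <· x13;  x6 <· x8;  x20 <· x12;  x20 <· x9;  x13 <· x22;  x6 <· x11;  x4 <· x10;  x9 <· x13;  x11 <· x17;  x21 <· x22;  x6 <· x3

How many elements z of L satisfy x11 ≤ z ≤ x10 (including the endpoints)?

The interval [x11, x10] = {x10, x11, x14, x17, x4}, which has 5 elements.

5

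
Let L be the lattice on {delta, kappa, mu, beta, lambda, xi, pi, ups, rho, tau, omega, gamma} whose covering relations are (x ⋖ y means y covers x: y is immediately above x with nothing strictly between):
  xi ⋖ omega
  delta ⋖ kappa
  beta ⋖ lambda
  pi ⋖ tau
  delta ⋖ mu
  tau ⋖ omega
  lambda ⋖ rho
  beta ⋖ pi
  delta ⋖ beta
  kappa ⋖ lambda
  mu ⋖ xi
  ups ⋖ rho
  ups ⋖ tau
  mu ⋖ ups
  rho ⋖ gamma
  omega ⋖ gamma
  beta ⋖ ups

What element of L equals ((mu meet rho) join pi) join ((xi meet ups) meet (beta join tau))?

tau

mu ∧ rho = mu
mu ∨ pi = tau
xi ∧ ups = mu
beta ∨ tau = tau
mu ∧ tau = mu
tau ∨ mu = tau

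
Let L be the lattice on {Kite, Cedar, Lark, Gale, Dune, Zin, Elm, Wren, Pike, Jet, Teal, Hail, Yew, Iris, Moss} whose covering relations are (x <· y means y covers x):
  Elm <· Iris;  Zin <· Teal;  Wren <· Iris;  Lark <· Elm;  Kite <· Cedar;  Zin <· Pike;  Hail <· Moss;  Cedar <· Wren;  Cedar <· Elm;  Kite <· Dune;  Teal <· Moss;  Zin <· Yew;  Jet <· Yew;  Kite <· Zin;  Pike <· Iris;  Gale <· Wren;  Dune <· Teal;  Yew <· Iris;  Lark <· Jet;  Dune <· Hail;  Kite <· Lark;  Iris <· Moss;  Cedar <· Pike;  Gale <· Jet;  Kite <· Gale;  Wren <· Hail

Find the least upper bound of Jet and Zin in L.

Common upper bounds of {Jet, Zin}: Iris, Moss, Yew.
The least among these is Yew.

Yew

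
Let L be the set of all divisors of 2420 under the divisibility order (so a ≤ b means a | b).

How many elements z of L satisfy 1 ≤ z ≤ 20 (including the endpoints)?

6

The interval [1, 20] = {1, 10, 2, 20, 4, 5}, which has 6 elements.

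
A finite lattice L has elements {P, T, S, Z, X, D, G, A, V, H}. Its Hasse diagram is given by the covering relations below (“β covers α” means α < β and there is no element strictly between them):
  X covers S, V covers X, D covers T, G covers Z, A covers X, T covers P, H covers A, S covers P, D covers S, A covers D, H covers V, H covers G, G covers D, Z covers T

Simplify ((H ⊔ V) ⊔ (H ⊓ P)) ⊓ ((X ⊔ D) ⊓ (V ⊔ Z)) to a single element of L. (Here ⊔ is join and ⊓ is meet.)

H ∨ V = H
H ∧ P = P
H ∨ P = H
X ∨ D = A
V ∨ Z = H
A ∧ H = A
H ∧ A = A

A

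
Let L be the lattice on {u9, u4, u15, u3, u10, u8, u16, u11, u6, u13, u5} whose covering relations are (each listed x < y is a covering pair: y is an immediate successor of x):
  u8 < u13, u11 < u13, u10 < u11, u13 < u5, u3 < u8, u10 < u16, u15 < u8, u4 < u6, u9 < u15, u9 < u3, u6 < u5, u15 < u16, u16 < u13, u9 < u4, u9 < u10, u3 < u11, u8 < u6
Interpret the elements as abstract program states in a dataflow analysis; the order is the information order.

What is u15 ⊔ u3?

Common upper bounds of {u15, u3}: u13, u5, u6, u8.
The least among these is u8.

u8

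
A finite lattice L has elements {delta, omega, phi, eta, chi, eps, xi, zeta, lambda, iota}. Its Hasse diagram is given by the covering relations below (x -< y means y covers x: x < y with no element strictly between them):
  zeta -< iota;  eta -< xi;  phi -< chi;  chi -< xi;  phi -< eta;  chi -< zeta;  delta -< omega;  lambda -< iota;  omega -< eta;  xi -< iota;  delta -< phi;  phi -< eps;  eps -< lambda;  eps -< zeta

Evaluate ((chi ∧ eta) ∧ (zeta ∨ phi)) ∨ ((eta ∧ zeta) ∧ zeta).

phi

chi ∧ eta = phi
zeta ∨ phi = zeta
phi ∧ zeta = phi
eta ∧ zeta = phi
phi ∧ zeta = phi
phi ∨ phi = phi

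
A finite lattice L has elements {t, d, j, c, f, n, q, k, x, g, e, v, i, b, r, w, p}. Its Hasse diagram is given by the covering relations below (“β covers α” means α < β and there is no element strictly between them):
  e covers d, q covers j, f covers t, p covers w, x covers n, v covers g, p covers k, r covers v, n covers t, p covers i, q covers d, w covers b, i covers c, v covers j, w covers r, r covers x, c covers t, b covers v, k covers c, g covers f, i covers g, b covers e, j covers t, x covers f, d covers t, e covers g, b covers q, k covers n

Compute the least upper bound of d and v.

Common upper bounds of {d, v}: b, p, w.
The least among these is b.

b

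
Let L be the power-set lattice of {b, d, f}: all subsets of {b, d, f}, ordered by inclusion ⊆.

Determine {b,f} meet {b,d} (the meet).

Under ⊆, meet is intersection: {b,f} ∩ {b,d} = {b}.

{b}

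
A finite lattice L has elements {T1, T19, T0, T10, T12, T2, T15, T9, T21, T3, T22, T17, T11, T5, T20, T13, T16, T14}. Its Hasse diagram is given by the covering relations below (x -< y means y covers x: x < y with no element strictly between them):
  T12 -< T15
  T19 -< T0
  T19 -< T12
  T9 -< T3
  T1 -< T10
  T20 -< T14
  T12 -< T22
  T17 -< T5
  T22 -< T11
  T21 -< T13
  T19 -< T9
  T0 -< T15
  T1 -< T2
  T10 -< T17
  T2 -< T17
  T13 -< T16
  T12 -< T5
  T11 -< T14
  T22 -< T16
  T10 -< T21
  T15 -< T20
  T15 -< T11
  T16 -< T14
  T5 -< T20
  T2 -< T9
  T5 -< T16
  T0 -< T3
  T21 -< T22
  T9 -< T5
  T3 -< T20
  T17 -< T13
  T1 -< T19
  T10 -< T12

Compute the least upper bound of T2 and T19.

Common upper bounds of {T2, T19}: T14, T16, T20, T3, T5, T9.
The least among these is T9.

T9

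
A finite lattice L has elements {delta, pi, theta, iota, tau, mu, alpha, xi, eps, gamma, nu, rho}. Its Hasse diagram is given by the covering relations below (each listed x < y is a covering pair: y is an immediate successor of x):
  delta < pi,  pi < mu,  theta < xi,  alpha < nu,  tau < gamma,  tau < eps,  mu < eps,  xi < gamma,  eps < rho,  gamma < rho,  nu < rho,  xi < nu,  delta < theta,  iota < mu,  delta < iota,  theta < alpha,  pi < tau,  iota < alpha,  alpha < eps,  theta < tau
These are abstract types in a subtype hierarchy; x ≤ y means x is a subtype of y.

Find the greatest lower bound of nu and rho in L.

nu

Common lower bounds of {nu, rho}: alpha, delta, iota, nu, theta, xi.
The greatest among these is nu.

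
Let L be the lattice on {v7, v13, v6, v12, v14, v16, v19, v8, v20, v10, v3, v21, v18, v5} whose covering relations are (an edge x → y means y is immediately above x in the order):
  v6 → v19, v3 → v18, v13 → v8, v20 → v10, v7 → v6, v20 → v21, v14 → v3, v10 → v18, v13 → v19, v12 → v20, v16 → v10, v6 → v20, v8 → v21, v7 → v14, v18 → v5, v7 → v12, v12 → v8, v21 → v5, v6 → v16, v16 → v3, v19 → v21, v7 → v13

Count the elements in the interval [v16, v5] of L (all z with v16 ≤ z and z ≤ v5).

The interval [v16, v5] = {v10, v16, v18, v3, v5}, which has 5 elements.

5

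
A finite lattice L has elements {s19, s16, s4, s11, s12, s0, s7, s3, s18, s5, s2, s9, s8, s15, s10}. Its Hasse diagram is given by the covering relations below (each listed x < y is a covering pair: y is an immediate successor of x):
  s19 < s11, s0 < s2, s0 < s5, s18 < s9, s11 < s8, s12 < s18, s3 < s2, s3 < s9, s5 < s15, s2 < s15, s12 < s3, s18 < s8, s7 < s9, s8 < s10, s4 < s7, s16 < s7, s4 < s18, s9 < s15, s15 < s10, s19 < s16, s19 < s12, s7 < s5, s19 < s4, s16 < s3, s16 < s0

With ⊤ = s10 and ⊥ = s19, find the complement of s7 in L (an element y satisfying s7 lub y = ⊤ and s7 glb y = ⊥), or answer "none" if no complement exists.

s11

Need y with s7 ∨ y = s10 and s7 ∧ y = s19.
Checking each element gives: s11.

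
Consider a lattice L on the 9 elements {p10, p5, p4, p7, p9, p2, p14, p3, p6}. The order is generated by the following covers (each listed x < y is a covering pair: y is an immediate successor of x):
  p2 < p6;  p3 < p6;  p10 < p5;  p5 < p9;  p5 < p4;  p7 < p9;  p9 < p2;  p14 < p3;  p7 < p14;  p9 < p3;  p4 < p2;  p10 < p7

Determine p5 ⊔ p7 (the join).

Common upper bounds of {p5, p7}: p2, p3, p6, p9.
The least among these is p9.

p9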